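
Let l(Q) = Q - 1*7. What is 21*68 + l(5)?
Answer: 1426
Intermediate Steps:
l(Q) = -7 + Q (l(Q) = Q - 7 = -7 + Q)
21*68 + l(5) = 21*68 + (-7 + 5) = 1428 - 2 = 1426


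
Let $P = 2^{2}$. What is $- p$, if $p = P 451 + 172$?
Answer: $-1976$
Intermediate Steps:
$P = 4$
$p = 1976$ ($p = 4 \cdot 451 + 172 = 1804 + 172 = 1976$)
$- p = \left(-1\right) 1976 = -1976$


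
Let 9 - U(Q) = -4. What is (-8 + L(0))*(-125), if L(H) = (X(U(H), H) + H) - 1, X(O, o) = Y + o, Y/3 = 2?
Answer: 375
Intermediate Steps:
Y = 6 (Y = 3*2 = 6)
U(Q) = 13 (U(Q) = 9 - 1*(-4) = 9 + 4 = 13)
X(O, o) = 6 + o
L(H) = 5 + 2*H (L(H) = ((6 + H) + H) - 1 = (6 + 2*H) - 1 = 5 + 2*H)
(-8 + L(0))*(-125) = (-8 + (5 + 2*0))*(-125) = (-8 + (5 + 0))*(-125) = (-8 + 5)*(-125) = -3*(-125) = 375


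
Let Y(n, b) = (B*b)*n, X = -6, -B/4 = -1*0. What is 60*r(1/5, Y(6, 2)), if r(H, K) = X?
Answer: -360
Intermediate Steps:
B = 0 (B = -(-4)*0 = -4*0 = 0)
Y(n, b) = 0 (Y(n, b) = (0*b)*n = 0*n = 0)
r(H, K) = -6
60*r(1/5, Y(6, 2)) = 60*(-6) = -360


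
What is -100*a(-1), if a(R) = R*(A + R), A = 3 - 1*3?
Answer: -100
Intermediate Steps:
A = 0 (A = 3 - 3 = 0)
a(R) = R² (a(R) = R*(0 + R) = R*R = R²)
-100*a(-1) = -100*(-1)² = -100*1 = -100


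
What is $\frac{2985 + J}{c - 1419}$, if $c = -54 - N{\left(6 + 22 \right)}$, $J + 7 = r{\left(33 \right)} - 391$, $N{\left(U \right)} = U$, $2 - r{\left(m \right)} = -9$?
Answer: $- \frac{2598}{1501} \approx -1.7308$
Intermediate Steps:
$r{\left(m \right)} = 11$ ($r{\left(m \right)} = 2 - -9 = 2 + 9 = 11$)
$J = -387$ ($J = -7 + \left(11 - 391\right) = -7 - 380 = -387$)
$c = -82$ ($c = -54 - \left(6 + 22\right) = -54 - 28 = -82$)
$\frac{2985 + J}{c - 1419} = \frac{2985 - 387}{-82 - 1419} = \frac{2598}{-1501} = 2598 \left(- \frac{1}{1501}\right) = - \frac{2598}{1501}$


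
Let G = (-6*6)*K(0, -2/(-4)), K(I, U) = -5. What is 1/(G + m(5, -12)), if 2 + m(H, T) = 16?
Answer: 1/194 ≈ 0.0051546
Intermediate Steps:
m(H, T) = 14 (m(H, T) = -2 + 16 = 14)
G = 180 (G = -6*6*(-5) = -36*(-5) = 180)
1/(G + m(5, -12)) = 1/(180 + 14) = 1/194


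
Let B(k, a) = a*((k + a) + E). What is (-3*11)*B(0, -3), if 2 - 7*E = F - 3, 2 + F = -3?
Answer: -1089/7 ≈ -155.57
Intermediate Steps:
F = -5 (F = -2 - 3 = -5)
E = 10/7 (E = 2/7 - (-5 - 3)/7 = 2/7 - ⅐*(-8) = 2/7 + 8/7 = 10/7 ≈ 1.4286)
B(k, a) = a*(10/7 + a + k) (B(k, a) = a*((k + a) + 10/7) = a*((a + k) + 10/7) = a*(10/7 + a + k))
(-3*11)*B(0, -3) = (-3*11)*((⅐)*(-3)*(10 + 7*(-3) + 7*0)) = -33*(-3)*(10 - 21 + 0)/7 = -33*(-3)*(-11)/7 = -33*33/7 = -1089/7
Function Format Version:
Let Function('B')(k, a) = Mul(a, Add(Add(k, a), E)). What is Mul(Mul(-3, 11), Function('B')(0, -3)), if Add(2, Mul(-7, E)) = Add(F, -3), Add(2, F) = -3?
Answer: Rational(-1089, 7) ≈ -155.57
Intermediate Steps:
F = -5 (F = Add(-2, -3) = -5)
E = Rational(10, 7) (E = Add(Rational(2, 7), Mul(Rational(-1, 7), Add(-5, -3))) = Add(Rational(2, 7), Mul(Rational(-1, 7), -8)) = Add(Rational(2, 7), Rational(8, 7)) = Rational(10, 7) ≈ 1.4286)
Function('B')(k, a) = Mul(a, Add(Rational(10, 7), a, k)) (Function('B')(k, a) = Mul(a, Add(Add(k, a), Rational(10, 7))) = Mul(a, Add(Add(a, k), Rational(10, 7))) = Mul(a, Add(Rational(10, 7), a, k)))
Mul(Mul(-3, 11), Function('B')(0, -3)) = Mul(Mul(-3, 11), Mul(Rational(1, 7), -3, Add(10, Mul(7, -3), Mul(7, 0)))) = Mul(-33, Mul(Rational(1, 7), -3, Add(10, -21, 0))) = Mul(-33, Mul(Rational(1, 7), -3, -11)) = Mul(-33, Rational(33, 7)) = Rational(-1089, 7)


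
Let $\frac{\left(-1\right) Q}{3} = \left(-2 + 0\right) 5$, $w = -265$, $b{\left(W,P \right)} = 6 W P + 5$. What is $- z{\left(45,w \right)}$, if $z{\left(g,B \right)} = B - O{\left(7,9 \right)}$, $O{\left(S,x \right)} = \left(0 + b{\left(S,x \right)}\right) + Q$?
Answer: $678$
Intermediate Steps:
$b{\left(W,P \right)} = 5 + 6 P W$ ($b{\left(W,P \right)} = 6 P W + 5 = 5 + 6 P W$)
$Q = 30$ ($Q = - 3 \left(-2 + 0\right) 5 = - 3 \left(\left(-2\right) 5\right) = \left(-3\right) \left(-10\right) = 30$)
$O{\left(S,x \right)} = 35 + 6 S x$ ($O{\left(S,x \right)} = \left(0 + \left(5 + 6 x S\right)\right) + 30 = \left(0 + \left(5 + 6 S x\right)\right) + 30 = \left(5 + 6 S x\right) + 30 = 35 + 6 S x$)
$z{\left(g,B \right)} = -413 + B$ ($z{\left(g,B \right)} = B - \left(35 + 6 \cdot 7 \cdot 9\right) = B - \left(35 + 378\right) = B - 413 = -413 + B$)
$- z{\left(45,w \right)} = - (-413 - 265) = \left(-1\right) \left(-678\right) = 678$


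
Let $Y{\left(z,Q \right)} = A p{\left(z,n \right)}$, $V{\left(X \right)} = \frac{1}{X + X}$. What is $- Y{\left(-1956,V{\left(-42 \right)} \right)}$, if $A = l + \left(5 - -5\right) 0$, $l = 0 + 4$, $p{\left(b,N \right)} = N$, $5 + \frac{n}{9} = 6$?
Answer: $-36$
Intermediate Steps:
$n = 9$ ($n = -45 + 9 \cdot 6 = -45 + 54 = 9$)
$V{\left(X \right)} = \frac{1}{2 X}$
$l = 4$
$A = 4$ ($A = 4 + \left(5 - -5\right) 0 = 4 + \left(5 + 5\right) 0 = 4 + 10 \cdot 0 = 4 + 0 = 4$)
$Y{\left(z,Q \right)} = 36$ ($Y{\left(z,Q \right)} = 4 \cdot 9 = 36$)
$- Y{\left(-1956,V{\left(-42 \right)} \right)} = \left(-1\right) 36 = -36$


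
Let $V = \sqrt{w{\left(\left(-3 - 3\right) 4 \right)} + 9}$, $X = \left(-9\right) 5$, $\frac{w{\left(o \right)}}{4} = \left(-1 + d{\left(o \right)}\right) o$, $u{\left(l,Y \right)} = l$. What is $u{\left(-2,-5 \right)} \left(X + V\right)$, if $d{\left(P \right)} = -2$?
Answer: $90 - 6 \sqrt{33} \approx 55.533$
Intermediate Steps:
$w{\left(o \right)} = - 12 o$ ($w{\left(o \right)} = 4 \left(-1 - 2\right) o = 4 \left(- 3 o\right) = - 12 o$)
$X = -45$
$V = 3 \sqrt{33}$ ($V = \sqrt{- 12 \left(-3 - 3\right) 4 + 9} = \sqrt{- 12 \left(\left(-6\right) 4\right) + 9} = \sqrt{\left(-12\right) \left(-24\right) + 9} = \sqrt{288 + 9} = \sqrt{297} = 3 \sqrt{33} \approx 17.234$)
$u{\left(-2,-5 \right)} \left(X + V\right) = - 2 \left(-45 + 3 \sqrt{33}\right) = 90 - 6 \sqrt{33}$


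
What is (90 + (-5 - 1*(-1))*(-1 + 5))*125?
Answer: 9250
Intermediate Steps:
(90 + (-5 - 1*(-1))*(-1 + 5))*125 = (90 + (-5 + 1)*4)*125 = (90 - 4*4)*125 = (90 - 16)*125 = 74*125 = 9250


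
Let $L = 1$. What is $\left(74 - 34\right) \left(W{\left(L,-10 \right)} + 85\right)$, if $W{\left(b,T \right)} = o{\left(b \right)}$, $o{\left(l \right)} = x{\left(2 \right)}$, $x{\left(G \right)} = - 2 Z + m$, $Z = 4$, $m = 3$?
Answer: $3200$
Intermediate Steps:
$x{\left(G \right)} = -5$ ($x{\left(G \right)} = \left(-2\right) 4 + 3 = -8 + 3 = -5$)
$o{\left(l \right)} = -5$
$W{\left(b,T \right)} = -5$
$\left(74 - 34\right) \left(W{\left(L,-10 \right)} + 85\right) = \left(74 - 34\right) \left(-5 + 85\right) = \left(74 - 34\right) 80 = 40 \cdot 80 = 3200$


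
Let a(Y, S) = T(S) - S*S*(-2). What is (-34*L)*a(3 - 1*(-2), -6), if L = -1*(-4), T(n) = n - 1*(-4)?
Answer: -9520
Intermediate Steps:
T(n) = 4 + n (T(n) = n + 4 = 4 + n)
L = 4
a(Y, S) = 4 + S + 2*S**2 (a(Y, S) = (4 + S) - S*S*(-2) = (4 + S) - S**2*(-2) = (4 + S) - (-2)*S**2 = (4 + S) + 2*S**2 = 4 + S + 2*S**2)
(-34*L)*a(3 - 1*(-2), -6) = (-34*4)*(4 - 6 + 2*(-6)**2) = -136*(4 - 6 + 2*36) = -136*(4 - 6 + 72) = -136*70 = -9520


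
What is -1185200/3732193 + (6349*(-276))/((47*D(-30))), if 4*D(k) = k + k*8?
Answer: 4357500879688/7893588195 ≈ 552.03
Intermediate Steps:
D(k) = 9*k/4 (D(k) = (k + k*8)/4 = (k + 8*k)/4 = (9*k)/4 = 9*k/4)
-1185200/3732193 + (6349*(-276))/((47*D(-30))) = -1185200/3732193 + (6349*(-276))/((47*((9/4)*(-30)))) = -1185200*1/3732193 - 1752324/(47*(-135/2)) = -1185200/3732193 - 1752324/(-6345/2) = -1185200/3732193 - 1752324*(-2/6345) = -1185200/3732193 + 1168216/2115 = 4357500879688/7893588195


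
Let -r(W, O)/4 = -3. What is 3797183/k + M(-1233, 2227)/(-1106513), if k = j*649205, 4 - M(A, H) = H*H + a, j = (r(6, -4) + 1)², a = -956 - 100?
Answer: 42171019761568/9338599038145 ≈ 4.5158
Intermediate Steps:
r(W, O) = 12 (r(W, O) = -4*(-3) = 12)
a = -1056
j = 169 (j = (12 + 1)² = 13² = 169)
M(A, H) = 1060 - H² (M(A, H) = 4 - (H*H - 1056) = 4 - (H² - 1056) = 4 - (-1056 + H²) = 4 + (1056 - H²) = 1060 - H²)
k = 109715645 (k = 169*649205 = 109715645)
3797183/k + M(-1233, 2227)/(-1106513) = 3797183/109715645 + (1060 - 1*2227²)/(-1106513) = 3797183*(1/109715645) + (1060 - 1*4959529)*(-1/1106513) = 292091/8439665 + (1060 - 4959529)*(-1/1106513) = 292091/8439665 - 4958469*(-1/1106513) = 292091/8439665 + 4958469/1106513 = 42171019761568/9338599038145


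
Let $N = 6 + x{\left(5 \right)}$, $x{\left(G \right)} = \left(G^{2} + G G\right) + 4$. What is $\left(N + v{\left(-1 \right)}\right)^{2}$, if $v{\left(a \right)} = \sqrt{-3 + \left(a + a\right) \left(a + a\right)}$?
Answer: $3721$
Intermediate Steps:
$x{\left(G \right)} = 4 + 2 G^{2}$ ($x{\left(G \right)} = \left(G^{2} + G^{2}\right) + 4 = 2 G^{2} + 4 = 4 + 2 G^{2}$)
$v{\left(a \right)} = \sqrt{-3 + 4 a^{2}}$ ($v{\left(a \right)} = \sqrt{-3 + 2 a 2 a} = \sqrt{-3 + 4 a^{2}}$)
$N = 60$ ($N = 6 + \left(4 + 2 \cdot 5^{2}\right) = 6 + \left(4 + 2 \cdot 25\right) = 6 + \left(4 + 50\right) = 6 + 54 = 60$)
$\left(N + v{\left(-1 \right)}\right)^{2} = \left(60 + \sqrt{-3 + 4 \left(-1\right)^{2}}\right)^{2} = \left(60 + \sqrt{-3 + 4 \cdot 1}\right)^{2} = \left(60 + \sqrt{-3 + 4}\right)^{2} = \left(60 + \sqrt{1}\right)^{2} = \left(60 + 1\right)^{2} = 61^{2} = 3721$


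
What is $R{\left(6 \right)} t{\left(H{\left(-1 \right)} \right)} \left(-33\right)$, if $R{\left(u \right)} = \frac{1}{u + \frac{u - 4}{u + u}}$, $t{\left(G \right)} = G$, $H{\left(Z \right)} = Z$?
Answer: $\frac{198}{37} \approx 5.3513$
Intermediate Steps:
$R{\left(u \right)} = \frac{1}{u + \frac{-4 + u}{2 u}}$
$R{\left(6 \right)} t{\left(H{\left(-1 \right)} \right)} \left(-33\right) = 2 \cdot 6 \frac{1}{-4 + 6 + 2 \cdot 6^{2}} \left(-1\right) \left(-33\right) = 2 \cdot 6 \frac{1}{-4 + 6 + 2 \cdot 36} \left(-1\right) \left(-33\right) = 2 \cdot 6 \frac{1}{-4 + 6 + 72} \left(-1\right) \left(-33\right) = 2 \cdot 6 \cdot \frac{1}{74} \left(-1\right) \left(-33\right) = \frac{6}{37} \left(-1\right) \left(-33\right) = \left(- \frac{6}{37}\right) \left(-33\right) = \frac{198}{37}$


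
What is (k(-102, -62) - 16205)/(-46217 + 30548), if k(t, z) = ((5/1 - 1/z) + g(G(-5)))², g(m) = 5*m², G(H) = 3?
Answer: 52675819/60231636 ≈ 0.87455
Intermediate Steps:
k(t, z) = (50 - 1/z)² (k(t, z) = ((5/1 - 1/z) + 5*3²)² = ((5*1 - 1/z) + 5*9)² = ((5 - 1/z) + 45)² = (50 - 1/z)²)
(k(-102, -62) - 16205)/(-46217 + 30548) = ((-1 + 50*(-62))²/(-62)² - 16205)/(-46217 + 30548) = ((-1 - 3100)²/3844 - 16205)/(-15669) = ((1/3844)*(-3101)² - 16205)*(-1/15669) = ((1/3844)*9616201 - 16205)*(-1/15669) = (9616201/3844 - 16205)*(-1/15669) = -52675819/3844*(-1/15669) = 52675819/60231636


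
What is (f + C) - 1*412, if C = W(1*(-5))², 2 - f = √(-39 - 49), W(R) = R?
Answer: -385 - 2*I*√22 ≈ -385.0 - 9.3808*I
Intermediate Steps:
f = 2 - 2*I*√22 (f = 2 - √(-39 - 49) = 2 - √(-88) = 2 - 2*I*√22 ≈ 2.0 - 9.3808*I)
C = 25 (C = (1*(-5))² = (-5)² = 25)
(f + C) - 1*412 = ((2 - 2*I*√22) + 25) - 1*412 = (27 - 2*I*√22) - 412 = -385 - 2*I*√22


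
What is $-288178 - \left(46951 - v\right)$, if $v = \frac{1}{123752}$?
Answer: $- \frac{41472884007}{123752} \approx -3.3513 \cdot 10^{5}$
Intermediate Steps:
$v = \frac{1}{123752} \approx 8.0807 \cdot 10^{-6}$
$-288178 - \left(46951 - v\right) = -288178 - \left(46951 - \frac{1}{123752}\right) = -288178 - \frac{5810280151}{123752} = - \frac{41472884007}{123752}$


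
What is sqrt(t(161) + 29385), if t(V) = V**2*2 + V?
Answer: 2*sqrt(20347) ≈ 285.29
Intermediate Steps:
t(V) = V + 2*V**2 (t(V) = 2*V**2 + V = V + 2*V**2)
sqrt(t(161) + 29385) = sqrt(161*(1 + 2*161) + 29385) = sqrt(161*(1 + 322) + 29385) = sqrt(161*323 + 29385) = sqrt(52003 + 29385) = sqrt(81388) = 2*sqrt(20347)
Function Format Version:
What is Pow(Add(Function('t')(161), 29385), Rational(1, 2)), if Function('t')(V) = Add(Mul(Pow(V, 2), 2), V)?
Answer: Mul(2, Pow(20347, Rational(1, 2))) ≈ 285.29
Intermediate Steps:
Function('t')(V) = Add(V, Mul(2, Pow(V, 2))) (Function('t')(V) = Add(Mul(2, Pow(V, 2)), V) = Add(V, Mul(2, Pow(V, 2))))
Pow(Add(Function('t')(161), 29385), Rational(1, 2)) = Pow(Add(Mul(161, Add(1, Mul(2, 161))), 29385), Rational(1, 2)) = Pow(Add(Mul(161, Add(1, 322)), 29385), Rational(1, 2)) = Pow(Add(Mul(161, 323), 29385), Rational(1, 2)) = Pow(Add(52003, 29385), Rational(1, 2)) = Pow(81388, Rational(1, 2)) = Mul(2, Pow(20347, Rational(1, 2)))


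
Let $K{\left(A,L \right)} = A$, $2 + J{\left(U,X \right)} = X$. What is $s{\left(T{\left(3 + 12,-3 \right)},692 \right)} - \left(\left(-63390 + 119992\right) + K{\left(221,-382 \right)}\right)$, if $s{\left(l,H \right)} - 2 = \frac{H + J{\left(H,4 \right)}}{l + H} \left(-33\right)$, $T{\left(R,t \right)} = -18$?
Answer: $- \frac{19160128}{337} \approx -56855.0$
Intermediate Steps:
$J{\left(U,X \right)} = -2 + X$
$s{\left(l,H \right)} = 2 - \frac{33 \left(2 + H\right)}{H + l}$ ($s{\left(l,H \right)} = 2 + \frac{H + \left(-2 + 4\right)}{l + H} \left(-33\right) = 2 + \frac{H + 2}{H + l} \left(-33\right) = 2 + \frac{2 + H}{H + l} \left(-33\right) = 2 - \frac{33 \left(2 + H\right)}{H + l}$)
$s{\left(T{\left(3 + 12,-3 \right)},692 \right)} - \left(\left(-63390 + 119992\right) + K{\left(221,-382 \right)}\right) = \frac{-66 - 21452 + 2 \left(-18\right)}{692 - 18} - \left(\left(-63390 + 119992\right) + 221\right) = \frac{-66 - 21452 - 36}{674} - \left(56602 + 221\right) = \frac{1}{674} \left(-21554\right) - 56823 = - \frac{10777}{337} - 56823 = - \frac{19160128}{337}$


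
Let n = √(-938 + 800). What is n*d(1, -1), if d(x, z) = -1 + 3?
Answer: 2*I*√138 ≈ 23.495*I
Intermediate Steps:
d(x, z) = 2
n = I*√138 (n = √(-138) = I*√138 ≈ 11.747*I)
n*d(1, -1) = (I*√138)*2 = 2*I*√138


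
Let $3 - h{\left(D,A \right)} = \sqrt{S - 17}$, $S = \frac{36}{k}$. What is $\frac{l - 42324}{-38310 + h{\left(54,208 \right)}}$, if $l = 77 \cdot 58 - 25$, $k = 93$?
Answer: $\frac{44986706511}{45490214234} - \frac{37883 i \sqrt{15965}}{45490214234} \approx 0.98893 - 0.00010522 i$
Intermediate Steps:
$S = \frac{12}{31}$ ($S = \frac{36}{93} = 36 \cdot \frac{1}{93} = \frac{12}{31} \approx 0.3871$)
$h{\left(D,A \right)} = 3 - \frac{i \sqrt{15965}}{31}$ ($h{\left(D,A \right)} = 3 - \sqrt{\frac{12}{31} - 17} = 3 - \sqrt{- \frac{515}{31}} = 3 - \frac{i \sqrt{15965}}{31}$)
$l = 4441$ ($l = 4466 - 25 = 4441$)
$\frac{l - 42324}{-38310 + h{\left(54,208 \right)}} = \frac{4441 - 42324}{-38310 + \left(3 - \frac{i \sqrt{15965}}{31}\right)} = - \frac{37883}{-38307 - \frac{i \sqrt{15965}}{31}}$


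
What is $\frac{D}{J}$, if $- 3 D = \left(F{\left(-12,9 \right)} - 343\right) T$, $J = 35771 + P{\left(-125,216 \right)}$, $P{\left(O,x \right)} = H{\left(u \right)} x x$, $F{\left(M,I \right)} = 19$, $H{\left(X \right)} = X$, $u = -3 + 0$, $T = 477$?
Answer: $- \frac{51516}{104197} \approx -0.49441$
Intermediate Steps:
$u = -3$
$P{\left(O,x \right)} = - 3 x^{2}$ ($P{\left(O,x \right)} = - 3 x x = - 3 x^{2}$)
$J = -104197$ ($J = 35771 - 3 \cdot 216^{2} = 35771 - 139968 = -104197$)
$D = 51516$ ($D = - \frac{\left(19 - 343\right) 477}{3} = - \frac{\left(-324\right) 477}{3} = \left(- \frac{1}{3}\right) \left(-154548\right) = 51516$)
$\frac{D}{J} = \frac{51516}{-104197} = 51516 \left(- \frac{1}{104197}\right) = - \frac{51516}{104197}$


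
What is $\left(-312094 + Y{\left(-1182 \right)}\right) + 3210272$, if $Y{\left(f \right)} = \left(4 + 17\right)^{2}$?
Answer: $2898619$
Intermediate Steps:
$Y{\left(f \right)} = 441$ ($Y{\left(f \right)} = 21^{2} = 441$)
$\left(-312094 + Y{\left(-1182 \right)}\right) + 3210272 = \left(-312094 + 441\right) + 3210272 = -311653 + 3210272 = 2898619$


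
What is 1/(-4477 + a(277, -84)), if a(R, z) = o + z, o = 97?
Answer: -1/4464 ≈ -0.00022401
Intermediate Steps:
a(R, z) = 97 + z
1/(-4477 + a(277, -84)) = 1/(-4477 + (97 - 84)) = 1/(-4477 + 13) = 1/(-4464) = -1/4464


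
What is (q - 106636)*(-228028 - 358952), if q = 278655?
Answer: -100971712620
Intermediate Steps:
(q - 106636)*(-228028 - 358952) = (278655 - 106636)*(-228028 - 358952) = 172019*(-586980) = -100971712620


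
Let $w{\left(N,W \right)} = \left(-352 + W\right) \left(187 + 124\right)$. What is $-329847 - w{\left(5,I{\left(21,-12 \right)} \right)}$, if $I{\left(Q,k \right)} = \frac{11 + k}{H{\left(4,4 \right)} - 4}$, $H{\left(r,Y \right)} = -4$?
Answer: $- \frac{1763311}{8} \approx -2.2041 \cdot 10^{5}$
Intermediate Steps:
$I{\left(Q,k \right)} = - \frac{11}{8} - \frac{k}{8}$ ($I{\left(Q,k \right)} = \frac{11 + k}{-4 - 4} = \frac{11 + k}{-8} = \left(11 + k\right) \left(- \frac{1}{8}\right) = - \frac{11}{8} - \frac{k}{8}$)
$w{\left(N,W \right)} = -109472 + 311 W$ ($w{\left(N,W \right)} = \left(-352 + W\right) 311 = -109472 + 311 W$)
$-329847 - w{\left(5,I{\left(21,-12 \right)} \right)} = -329847 - \left(-109472 + 311 \left(- \frac{11}{8} - - \frac{3}{2}\right)\right) = -329847 - \left(-109472 + 311 \left(- \frac{11}{8} + \frac{3}{2}\right)\right) = -329847 - \left(-109472 + 311 \cdot \frac{1}{8}\right) = -329847 - \left(-109472 + \frac{311}{8}\right) = -329847 - - \frac{875465}{8} = -329847 + \frac{875465}{8} = - \frac{1763311}{8}$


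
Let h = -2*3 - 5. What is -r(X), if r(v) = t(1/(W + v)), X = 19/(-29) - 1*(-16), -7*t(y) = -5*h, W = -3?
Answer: 55/7 ≈ 7.8571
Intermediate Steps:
h = -11 (h = -6 - 5 = -11)
t(y) = -55/7 (t(y) = -(-5)*(-11)/7 = -⅐*55 = -55/7)
X = 445/29 (X = 19*(-1/29) + 16 = -19/29 + 16 = 445/29 ≈ 15.345)
r(v) = -55/7
-r(X) = -1*(-55/7) = 55/7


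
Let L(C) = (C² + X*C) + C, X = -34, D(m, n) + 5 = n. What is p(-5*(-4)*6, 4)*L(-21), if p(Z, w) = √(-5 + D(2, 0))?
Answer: 1134*I*√10 ≈ 3586.0*I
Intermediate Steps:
D(m, n) = -5 + n
p(Z, w) = I*√10 (p(Z, w) = √(-5 + (-5 + 0)) = √(-5 - 5) = √(-10) = I*√10)
L(C) = C² - 33*C (L(C) = (C² - 34*C) + C = C² - 33*C)
p(-5*(-4)*6, 4)*L(-21) = (I*√10)*(-21*(-33 - 21)) = (I*√10)*(-21*(-54)) = (I*√10)*1134 = 1134*I*√10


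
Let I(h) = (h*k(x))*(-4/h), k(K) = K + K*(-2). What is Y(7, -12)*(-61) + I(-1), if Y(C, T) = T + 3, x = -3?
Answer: 537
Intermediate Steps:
k(K) = -K (k(K) = K - 2*K = -K)
Y(C, T) = 3 + T
I(h) = -12 (I(h) = (h*(-1*(-3)))*(-4/h) = (h*3)*(-4/h) = (3*h)*(-4/h) = -12)
Y(7, -12)*(-61) + I(-1) = (3 - 12)*(-61) - 12 = -9*(-61) - 12 = 549 - 12 = 537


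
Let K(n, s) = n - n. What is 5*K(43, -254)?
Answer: 0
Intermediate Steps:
K(n, s) = 0
5*K(43, -254) = 5*0 = 0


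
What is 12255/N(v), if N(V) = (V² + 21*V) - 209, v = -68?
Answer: 12255/2987 ≈ 4.1028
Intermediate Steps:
N(V) = -209 + V² + 21*V
12255/N(v) = 12255/(-209 + (-68)² + 21*(-68)) = 12255/(-209 + 4624 - 1428) = 12255/2987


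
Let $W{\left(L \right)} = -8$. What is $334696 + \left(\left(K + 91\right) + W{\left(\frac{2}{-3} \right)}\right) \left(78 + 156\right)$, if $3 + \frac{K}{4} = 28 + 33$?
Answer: $408406$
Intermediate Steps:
$K = 232$ ($K = -12 + 4 \left(28 + 33\right) = -12 + 4 \cdot 61 = -12 + 244 = 232$)
$334696 + \left(\left(K + 91\right) + W{\left(\frac{2}{-3} \right)}\right) \left(78 + 156\right) = 334696 + \left(\left(232 + 91\right) - 8\right) \left(78 + 156\right) = 334696 + \left(323 - 8\right) 234 = 334696 + 315 \cdot 234 = 334696 + 73710 = 408406$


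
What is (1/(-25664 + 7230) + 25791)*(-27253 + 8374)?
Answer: -8975667380547/18434 ≈ -4.8691e+8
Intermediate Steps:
(1/(-25664 + 7230) + 25791)*(-27253 + 8374) = (1/(-18434) + 25791)*(-18879) = (-1/18434 + 25791)*(-18879) = (475431293/18434)*(-18879) = -8975667380547/18434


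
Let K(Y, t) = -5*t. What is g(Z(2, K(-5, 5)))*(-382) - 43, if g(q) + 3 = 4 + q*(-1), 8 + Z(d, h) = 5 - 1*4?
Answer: -3099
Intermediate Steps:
Z(d, h) = -7 (Z(d, h) = -8 + (5 - 1*4) = -8 + (5 - 4) = -8 + 1 = -7)
g(q) = 1 - q (g(q) = -3 + (4 + q*(-1)) = -3 + (4 - q) = 1 - q)
g(Z(2, K(-5, 5)))*(-382) - 43 = (1 - 1*(-7))*(-382) - 43 = (1 + 7)*(-382) - 43 = 8*(-382) - 43 = -3056 - 43 = -3099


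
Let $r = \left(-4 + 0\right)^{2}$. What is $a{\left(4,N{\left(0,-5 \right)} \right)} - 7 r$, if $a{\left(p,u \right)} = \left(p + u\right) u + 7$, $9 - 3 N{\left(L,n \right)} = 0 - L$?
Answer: $-84$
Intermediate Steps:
$N{\left(L,n \right)} = 3 + \frac{L}{3}$ ($N{\left(L,n \right)} = 3 - \frac{0 - L}{3} = 3 - \frac{\left(-1\right) L}{3} = 3 + \frac{L}{3}$)
$r = 16$ ($r = \left(-4\right)^{2} = 16$)
$a{\left(p,u \right)} = 7 + u \left(p + u\right)$ ($a{\left(p,u \right)} = u \left(p + u\right) + 7 = 7 + u \left(p + u\right)$)
$a{\left(4,N{\left(0,-5 \right)} \right)} - 7 r = \left(7 + \left(3 + \frac{1}{3} \cdot 0\right)^{2} + 4 \left(3 + \frac{1}{3} \cdot 0\right)\right) - 112 = \left(7 + \left(3 + 0\right)^{2} + 4 \left(3 + 0\right)\right) - 112 = \left(7 + 3^{2} + 4 \cdot 3\right) - 112 = \left(7 + 9 + 12\right) - 112 = 28 - 112 = -84$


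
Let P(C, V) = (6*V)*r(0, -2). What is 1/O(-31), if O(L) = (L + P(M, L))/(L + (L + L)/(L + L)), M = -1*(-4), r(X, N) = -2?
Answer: -30/341 ≈ -0.087977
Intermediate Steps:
M = 4
P(C, V) = -12*V (P(C, V) = (6*V)*(-2) = -12*V)
O(L) = -11*L/(1 + L) (O(L) = (L - 12*L)/(L + (L + L)/(L + L)) = (-11*L)/(L + (2*L)/((2*L))) = (-11*L)/(L + (2*L)*(1/(2*L))) = (-11*L)/(L + 1) = (-11*L)/(1 + L) = -11*L/(1 + L))
1/O(-31) = 1/(-11*(-31)/(1 - 31)) = 1/(-11*(-31)/(-30)) = 1/(-11*(-31)*(-1/30)) = 1/(-341/30) = -30/341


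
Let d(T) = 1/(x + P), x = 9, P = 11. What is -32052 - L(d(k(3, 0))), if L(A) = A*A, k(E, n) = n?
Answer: -12820801/400 ≈ -32052.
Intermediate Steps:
d(T) = 1/20 (d(T) = 1/(9 + 11) = 1/20)
L(A) = A²
-32052 - L(d(k(3, 0))) = -32052 - (1/20)² = -32052 - 1*1/400 = -32052 - 1/400 = -12820801/400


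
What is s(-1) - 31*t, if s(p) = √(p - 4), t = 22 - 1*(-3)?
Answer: -775 + I*√5 ≈ -775.0 + 2.2361*I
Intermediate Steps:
t = 25 (t = 22 + 3 = 25)
s(p) = √(-4 + p)
s(-1) - 31*t = √(-4 - 1) - 31*25 = √(-5) - 775 = I*√5 - 775 = -775 + I*√5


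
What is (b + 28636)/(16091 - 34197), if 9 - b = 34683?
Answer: 3019/9053 ≈ 0.33348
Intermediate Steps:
b = -34674 (b = 9 - 1*34683 = 9 - 34683 = -34674)
(b + 28636)/(16091 - 34197) = (-34674 + 28636)/(16091 - 34197) = -6038/(-18106) = -6038*(-1/18106) = 3019/9053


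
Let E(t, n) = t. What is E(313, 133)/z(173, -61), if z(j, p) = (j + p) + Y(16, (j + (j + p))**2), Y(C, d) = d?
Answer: 313/81337 ≈ 0.0038482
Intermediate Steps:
z(j, p) = j + p + (p + 2*j)**2 (z(j, p) = (j + p) + (j + (j + p))**2 = (j + p) + (p + 2*j)**2 = j + p + (p + 2*j)**2)
E(313, 133)/z(173, -61) = 313/(173 - 61 + (-61 + 2*173)**2) = 313/(173 - 61 + (-61 + 346)**2) = 313/(173 - 61 + 285**2) = 313/(173 - 61 + 81225) = 313/81337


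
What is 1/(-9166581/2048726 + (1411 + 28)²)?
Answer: 2048726/4242330784865 ≈ 4.8292e-7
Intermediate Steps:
1/(-9166581/2048726 + (1411 + 28)²) = 1/(-9166581*1/2048726 + 1439²) = 1/(-9166581/2048726 + 2070721) = 1/(4242330784865/2048726) = 2048726/4242330784865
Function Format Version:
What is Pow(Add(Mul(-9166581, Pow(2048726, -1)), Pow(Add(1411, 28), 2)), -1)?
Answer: Rational(2048726, 4242330784865) ≈ 4.8292e-7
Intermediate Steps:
Pow(Add(Mul(-9166581, Pow(2048726, -1)), Pow(Add(1411, 28), 2)), -1) = Pow(Add(Mul(-9166581, Rational(1, 2048726)), Pow(1439, 2)), -1) = Pow(Add(Rational(-9166581, 2048726), 2070721), -1) = Pow(Rational(4242330784865, 2048726), -1) = Rational(2048726, 4242330784865)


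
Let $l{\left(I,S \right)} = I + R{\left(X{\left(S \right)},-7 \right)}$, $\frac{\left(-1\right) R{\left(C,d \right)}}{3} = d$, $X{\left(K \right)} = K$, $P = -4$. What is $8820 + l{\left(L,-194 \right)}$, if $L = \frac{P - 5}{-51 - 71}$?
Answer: $\frac{1078611}{122} \approx 8841.1$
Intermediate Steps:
$R{\left(C,d \right)} = - 3 d$
$L = \frac{9}{122}$ ($L = \frac{-4 - 5}{-51 - 71} = - \frac{9}{-122} = \left(-9\right) \left(- \frac{1}{122}\right) = \frac{9}{122} \approx 0.073771$)
$l{\left(I,S \right)} = 21 + I$ ($l{\left(I,S \right)} = I - -21 = I + 21 = 21 + I$)
$8820 + l{\left(L,-194 \right)} = 8820 + \left(21 + \frac{9}{122}\right) = 8820 + \frac{2571}{122} = \frac{1078611}{122}$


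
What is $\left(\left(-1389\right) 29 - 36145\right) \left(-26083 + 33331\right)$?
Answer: $-553935648$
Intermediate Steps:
$\left(\left(-1389\right) 29 - 36145\right) \left(-26083 + 33331\right) = \left(-40281 - 36145\right) 7248 = \left(-76426\right) 7248 = -553935648$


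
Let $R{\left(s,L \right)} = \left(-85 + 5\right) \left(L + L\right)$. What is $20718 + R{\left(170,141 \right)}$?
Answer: $-1842$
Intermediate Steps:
$R{\left(s,L \right)} = - 160 L$ ($R{\left(s,L \right)} = - 80 \cdot 2 L = - 160 L$)
$20718 + R{\left(170,141 \right)} = 20718 - 22560 = -1842$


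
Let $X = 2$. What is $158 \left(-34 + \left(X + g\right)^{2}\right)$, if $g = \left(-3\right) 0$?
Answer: $-4740$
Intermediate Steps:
$g = 0$
$158 \left(-34 + \left(X + g\right)^{2}\right) = 158 \left(-34 + \left(2 + 0\right)^{2}\right) = 158 \left(-34 + 2^{2}\right) = 158 \left(-34 + 4\right) = 158 \left(-30\right) = -4740$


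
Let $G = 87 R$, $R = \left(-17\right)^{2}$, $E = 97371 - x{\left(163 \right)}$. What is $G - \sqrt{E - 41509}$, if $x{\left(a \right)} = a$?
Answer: $25143 - \sqrt{55699} \approx 24907.0$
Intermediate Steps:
$E = 97208$ ($E = 97371 - 163 = 97208$)
$R = 289$
$G = 25143$ ($G = 87 \cdot 289 = 25143$)
$G - \sqrt{E - 41509} = 25143 - \sqrt{97208 - 41509} = 25143 - \sqrt{55699}$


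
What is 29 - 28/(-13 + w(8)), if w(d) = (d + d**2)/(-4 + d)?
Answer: 117/5 ≈ 23.400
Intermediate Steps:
w(d) = (d + d**2)/(-4 + d)
29 - 28/(-13 + w(8)) = 29 - 28/(-13 + 8*(1 + 8)/(-4 + 8)) = 29 - 28/(-13 + 8*9/4) = 29 - 28/(-13 + 8*(1/4)*9) = 29 - 28/(-13 + 18) = 29 - 28/5 = 117/5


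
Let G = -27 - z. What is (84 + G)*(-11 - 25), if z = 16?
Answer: -1476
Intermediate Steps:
G = -43 (G = -27 - 1*16 = -27 - 16 = -43)
(84 + G)*(-11 - 25) = (84 - 43)*(-11 - 25) = 41*(-36) = -1476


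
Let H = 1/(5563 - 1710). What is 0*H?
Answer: 0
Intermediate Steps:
H = 1/3853 ≈ 0.00025954
0*H = 0*(1/3853) = 0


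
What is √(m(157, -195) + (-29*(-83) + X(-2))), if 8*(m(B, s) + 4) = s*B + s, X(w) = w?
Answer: I*√5801/2 ≈ 38.082*I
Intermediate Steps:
m(B, s) = -4 + s/8 + B*s/8 (m(B, s) = -4 + (s*B + s)/8 = -4 + (B*s + s)/8 = -4 + (s + B*s)/8 = -4 + (s/8 + B*s/8) = -4 + s/8 + B*s/8)
√(m(157, -195) + (-29*(-83) + X(-2))) = √((-4 + (⅛)*(-195) + (⅛)*157*(-195)) + (-29*(-83) - 2)) = √((-4 - 195/8 - 30615/8) + (2407 - 2)) = √(-15421/4 + 2405) = √(-5801/4) = I*√5801/2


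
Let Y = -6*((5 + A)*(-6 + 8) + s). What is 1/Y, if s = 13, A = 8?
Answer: -1/234 ≈ -0.0042735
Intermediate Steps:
Y = -234 (Y = -6*((5 + 8)*(-6 + 8) + 13) = -6*(13*2 + 13) = -6*(26 + 13) = -6*39 = -234)
1/Y = 1/(-234) = -1/234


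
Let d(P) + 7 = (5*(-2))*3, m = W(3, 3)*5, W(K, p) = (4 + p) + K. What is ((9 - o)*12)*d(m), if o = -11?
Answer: -8880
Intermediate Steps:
W(K, p) = 4 + K + p
m = 50 (m = (4 + 3 + 3)*5 = 10*5 = 50)
d(P) = -37 (d(P) = -7 + (5*(-2))*3 = -7 - 10*3 = -7 - 30 = -37)
((9 - o)*12)*d(m) = ((9 - 1*(-11))*12)*(-37) = ((9 + 11)*12)*(-37) = (20*12)*(-37) = 240*(-37) = -8880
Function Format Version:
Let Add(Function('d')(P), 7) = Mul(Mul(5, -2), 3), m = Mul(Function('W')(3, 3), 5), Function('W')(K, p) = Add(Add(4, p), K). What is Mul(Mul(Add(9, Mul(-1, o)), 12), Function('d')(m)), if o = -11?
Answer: -8880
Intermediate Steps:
Function('W')(K, p) = Add(4, K, p)
m = 50 (m = Mul(Add(4, 3, 3), 5) = Mul(10, 5) = 50)
Function('d')(P) = -37 (Function('d')(P) = Add(-7, Mul(Mul(5, -2), 3)) = Add(-7, Mul(-10, 3)) = Add(-7, -30) = -37)
Mul(Mul(Add(9, Mul(-1, o)), 12), Function('d')(m)) = Mul(Mul(Add(9, Mul(-1, -11)), 12), -37) = Mul(Mul(Add(9, 11), 12), -37) = Mul(Mul(20, 12), -37) = Mul(240, -37) = -8880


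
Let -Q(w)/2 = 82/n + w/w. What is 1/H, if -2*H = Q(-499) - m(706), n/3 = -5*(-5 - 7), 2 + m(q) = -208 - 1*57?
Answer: -45/5942 ≈ -0.0075732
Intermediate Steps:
m(q) = -267 (m(q) = -2 + (-208 - 1*57) = -2 + (-208 - 57) = -2 - 265 = -267)
n = 180 (n = 3*(-5*(-5 - 7)) = 3*(-5*(-12)) = 3*60 = 180)
Q(w) = -131/45 (Q(w) = -2*(82/180 + w/w) = -2*(82*(1/180) + 1) = -2*(41/90 + 1) = -2*131/90 = -131/45)
H = -5942/45 (H = -(-131/45 - 1*(-267))/2 = -(-131/45 + 267)/2 = -½*11884/45 = -5942/45 ≈ -132.04)
1/H = 1/(-5942/45) = -45/5942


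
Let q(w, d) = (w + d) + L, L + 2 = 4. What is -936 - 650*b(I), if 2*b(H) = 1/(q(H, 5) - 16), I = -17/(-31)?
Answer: -235157/262 ≈ -897.55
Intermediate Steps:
L = 2 (L = -2 + 4 = 2)
I = 17/31 (I = -17*(-1/31) = 17/31 ≈ 0.54839)
q(w, d) = 2 + d + w (q(w, d) = (w + d) + 2 = (d + w) + 2 = 2 + d + w)
b(H) = 1/(2*(-9 + H)) (b(H) = 1/(2*((2 + 5 + H) - 16)) = 1/(2*((7 + H) - 16)) = 1/(2*(-9 + H)))
-936 - 650*b(I) = -936 - 325/(-9 + 17/31) = -936 - 325/(-262/31) = -936 - 325*(-31)/262 = -936 - 650*(-31/524) = -936 + 10075/262 = -235157/262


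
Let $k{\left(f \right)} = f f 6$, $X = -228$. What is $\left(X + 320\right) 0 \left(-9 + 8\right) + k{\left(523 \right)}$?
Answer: $1641174$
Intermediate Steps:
$k{\left(f \right)} = 6 f^{2}$ ($k{\left(f \right)} = f^{2} \cdot 6 = 6 f^{2}$)
$\left(X + 320\right) 0 \left(-9 + 8\right) + k{\left(523 \right)} = \left(-228 + 320\right) 0 \left(-9 + 8\right) + 6 \cdot 523^{2} = 92 \cdot 0 \left(-1\right) + 6 \cdot 273529 = 92 \cdot 0 + 1641174 = 0 + 1641174 = 1641174$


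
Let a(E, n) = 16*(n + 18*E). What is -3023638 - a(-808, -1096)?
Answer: -2773398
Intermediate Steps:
a(E, n) = 16*n + 288*E
-3023638 - a(-808, -1096) = -3023638 - (16*(-1096) + 288*(-808)) = -3023638 - (-17536 - 232704) = -3023638 - 1*(-250240) = -3023638 + 250240 = -2773398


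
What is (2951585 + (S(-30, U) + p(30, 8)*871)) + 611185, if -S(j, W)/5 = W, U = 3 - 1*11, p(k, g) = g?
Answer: 3569778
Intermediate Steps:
U = -8 (U = 3 - 11 = -8)
S(j, W) = -5*W
(2951585 + (S(-30, U) + p(30, 8)*871)) + 611185 = (2951585 + (-5*(-8) + 8*871)) + 611185 = (2951585 + (40 + 6968)) + 611185 = (2951585 + 7008) + 611185 = 2958593 + 611185 = 3569778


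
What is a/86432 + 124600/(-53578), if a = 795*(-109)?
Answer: -12369365/3716576 ≈ -3.3282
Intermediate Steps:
a = -86655
a/86432 + 124600/(-53578) = -86655/86432 + 124600/(-53578) = -86655*1/86432 + 124600*(-1/53578) = -86655/86432 - 100/43 = -12369365/3716576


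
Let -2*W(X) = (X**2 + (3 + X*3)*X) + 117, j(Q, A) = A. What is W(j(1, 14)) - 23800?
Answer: -48543/2 ≈ -24272.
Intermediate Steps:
W(X) = -117/2 - X**2/2 - X*(3 + 3*X)/2 (W(X) = -((X**2 + (3 + X*3)*X) + 117)/2 = -((X**2 + (3 + 3*X)*X) + 117)/2 = -((X**2 + X*(3 + 3*X)) + 117)/2 = -(117 + X**2 + X*(3 + 3*X))/2 = -117/2 - X**2/2 - X*(3 + 3*X)/2)
W(j(1, 14)) - 23800 = (-117/2 - 2*14**2 - 3/2*14) - 23800 = (-117/2 - 2*196 - 21) - 23800 = (-117/2 - 392 - 21) - 23800 = -943/2 - 23800 = -48543/2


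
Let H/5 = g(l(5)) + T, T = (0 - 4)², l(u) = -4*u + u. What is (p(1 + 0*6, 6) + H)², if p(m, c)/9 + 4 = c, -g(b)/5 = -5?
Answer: 49729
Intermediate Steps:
l(u) = -3*u
g(b) = 25 (g(b) = -5*(-5) = 25)
T = 16 (T = (-4)² = 16)
H = 205 (H = 5*(25 + 16) = 5*41 = 205)
p(m, c) = -36 + 9*c
(p(1 + 0*6, 6) + H)² = ((-36 + 9*6) + 205)² = ((-36 + 54) + 205)² = (18 + 205)² = 223² = 49729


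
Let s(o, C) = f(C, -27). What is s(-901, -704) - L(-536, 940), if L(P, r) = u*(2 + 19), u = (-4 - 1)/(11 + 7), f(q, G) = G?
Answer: -127/6 ≈ -21.167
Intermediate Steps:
u = -5/18 ≈ -0.27778
L(P, r) = -35/6 (L(P, r) = -5*(2 + 19)/18 = -5/18*21 = -35/6)
s(o, C) = -27
s(-901, -704) - L(-536, 940) = -27 - 1*(-35/6) = -27 + 35/6 = -127/6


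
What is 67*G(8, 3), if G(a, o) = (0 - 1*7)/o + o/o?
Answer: -268/3 ≈ -89.333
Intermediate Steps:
G(a, o) = 1 - 7/o (G(a, o) = (0 - 7)/o + 1 = -7/o + 1 = 1 - 7/o)
67*G(8, 3) = 67*((-7 + 3)/3) = 67*((1/3)*(-4)) = 67*(-4/3) = -268/3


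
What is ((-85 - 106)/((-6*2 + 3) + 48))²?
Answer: 36481/1521 ≈ 23.985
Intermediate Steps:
((-85 - 106)/((-6*2 + 3) + 48))² = (-191/((-12 + 3) + 48))² = (-191/(-9 + 48))² = (-191/39)² = 36481/1521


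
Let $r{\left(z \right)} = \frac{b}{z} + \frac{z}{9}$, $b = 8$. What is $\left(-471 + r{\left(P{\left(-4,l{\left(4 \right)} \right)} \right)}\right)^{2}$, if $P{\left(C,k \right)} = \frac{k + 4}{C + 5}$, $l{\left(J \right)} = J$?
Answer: $\frac{17825284}{81} \approx 2.2007 \cdot 10^{5}$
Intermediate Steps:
$P{\left(C,k \right)} = \frac{4 + k}{5 + C}$
$r{\left(z \right)} = \frac{8}{z} + \frac{z}{9}$
$\left(-471 + r{\left(P{\left(-4,l{\left(4 \right)} \right)} \right)}\right)^{2} = \left(-471 + \left(\frac{8}{\frac{1}{5 - 4} \left(4 + 4\right)} + \frac{\frac{1}{5 - 4} \left(4 + 4\right)}{9}\right)\right)^{2} = \left(-471 + \left(\frac{8}{1^{-1} \cdot 8} + \frac{1^{-1} \cdot 8}{9}\right)\right)^{2} = \left(-471 + \left(\frac{8}{1 \cdot 8} + \frac{1 \cdot 8}{9}\right)\right)^{2} = \left(-471 + \left(\frac{8}{8} + \frac{1}{9} \cdot 8\right)\right)^{2} = \left(-471 + \left(8 \cdot \frac{1}{8} + \frac{8}{9}\right)\right)^{2} = \left(-471 + \left(1 + \frac{8}{9}\right)\right)^{2} = \left(-471 + \frac{17}{9}\right)^{2} = \left(- \frac{4222}{9}\right)^{2} = \frac{17825284}{81}$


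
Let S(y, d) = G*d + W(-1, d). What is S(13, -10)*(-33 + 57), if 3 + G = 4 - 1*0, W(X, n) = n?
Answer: -480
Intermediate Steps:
G = 1 (G = -3 + (4 - 1*0) = -3 + (4 + 0) = -3 + 4 = 1)
S(y, d) = 2*d (S(y, d) = 1*d + d = d + d = 2*d)
S(13, -10)*(-33 + 57) = (2*(-10))*(-33 + 57) = -20*24 = -480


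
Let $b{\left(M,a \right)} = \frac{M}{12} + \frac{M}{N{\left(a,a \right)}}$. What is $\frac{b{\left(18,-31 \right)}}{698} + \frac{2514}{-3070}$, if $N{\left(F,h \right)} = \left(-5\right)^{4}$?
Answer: $- \frac{218759823}{267857500} \approx -0.8167$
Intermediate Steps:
$N{\left(F,h \right)} = 625$
$b{\left(M,a \right)} = \frac{637 M}{7500}$ ($b{\left(M,a \right)} = \frac{M}{12} + \frac{M}{625} = \frac{637 M}{7500}$)
$\frac{b{\left(18,-31 \right)}}{698} + \frac{2514}{-3070} = \frac{\frac{637}{7500} \cdot 18}{698} + \frac{2514}{-3070} = \frac{1911}{1250} \cdot \frac{1}{698} + 2514 \left(- \frac{1}{3070}\right) = \frac{1911}{872500} - \frac{1257}{1535} = - \frac{218759823}{267857500}$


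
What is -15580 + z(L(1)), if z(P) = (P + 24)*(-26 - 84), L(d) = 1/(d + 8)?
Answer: -164090/9 ≈ -18232.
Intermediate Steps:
L(d) = 1/(8 + d)
z(P) = -2640 - 110*P (z(P) = (24 + P)*(-110) = -2640 - 110*P)
-15580 + z(L(1)) = -15580 + (-2640 - 110/(8 + 1)) = -15580 + (-2640 - 110/9) = -15580 - 23870/9 = -164090/9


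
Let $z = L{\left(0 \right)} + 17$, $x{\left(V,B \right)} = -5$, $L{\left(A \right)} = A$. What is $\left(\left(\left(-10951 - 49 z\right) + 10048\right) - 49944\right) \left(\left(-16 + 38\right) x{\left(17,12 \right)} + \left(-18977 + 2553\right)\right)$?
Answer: $854477120$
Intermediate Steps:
$z = 17$ ($z = 0 + 17 = 17$)
$\left(\left(\left(-10951 - 49 z\right) + 10048\right) - 49944\right) \left(\left(-16 + 38\right) x{\left(17,12 \right)} + \left(-18977 + 2553\right)\right) = \left(\left(\left(-10951 - 833\right) + 10048\right) - 49944\right) \left(\left(-16 + 38\right) \left(-5\right) + \left(-18977 + 2553\right)\right) = \left(\left(\left(-10951 - 833\right) + 10048\right) - 49944\right) \left(22 \left(-5\right) - 16424\right) = \left(\left(-11784 + 10048\right) - 49944\right) \left(-110 - 16424\right) = \left(-1736 - 49944\right) \left(-16534\right) = \left(-51680\right) \left(-16534\right) = 854477120$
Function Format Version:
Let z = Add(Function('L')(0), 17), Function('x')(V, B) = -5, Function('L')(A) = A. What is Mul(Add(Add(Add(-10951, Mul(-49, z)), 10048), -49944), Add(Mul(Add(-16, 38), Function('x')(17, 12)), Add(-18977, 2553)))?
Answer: 854477120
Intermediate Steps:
z = 17 (z = Add(0, 17) = 17)
Mul(Add(Add(Add(-10951, Mul(-49, z)), 10048), -49944), Add(Mul(Add(-16, 38), Function('x')(17, 12)), Add(-18977, 2553))) = Mul(Add(Add(Add(-10951, Mul(-49, 17)), 10048), -49944), Add(Mul(Add(-16, 38), -5), Add(-18977, 2553))) = Mul(Add(Add(Add(-10951, -833), 10048), -49944), Add(Mul(22, -5), -16424)) = Mul(Add(Add(-11784, 10048), -49944), Add(-110, -16424)) = Mul(Add(-1736, -49944), -16534) = Mul(-51680, -16534) = 854477120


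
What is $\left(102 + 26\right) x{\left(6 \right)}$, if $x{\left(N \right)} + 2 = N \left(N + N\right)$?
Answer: $8960$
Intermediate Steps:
$x{\left(N \right)} = -2 + 2 N^{2}$ ($x{\left(N \right)} = -2 + N \left(N + N\right) = -2 + N 2 N = -2 + 2 N^{2}$)
$\left(102 + 26\right) x{\left(6 \right)} = \left(102 + 26\right) \left(-2 + 2 \cdot 6^{2}\right) = 128 \left(-2 + 2 \cdot 36\right) = 128 \left(-2 + 72\right) = 128 \cdot 70 = 8960$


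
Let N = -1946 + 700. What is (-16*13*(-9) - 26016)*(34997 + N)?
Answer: -814884144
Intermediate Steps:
N = -1246
(-16*13*(-9) - 26016)*(34997 + N) = (-16*13*(-9) - 26016)*(34997 - 1246) = (-208*(-9) - 26016)*33751 = (1872 - 26016)*33751 = -24144*33751 = -814884144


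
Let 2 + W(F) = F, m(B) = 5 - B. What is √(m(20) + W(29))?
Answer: 2*√3 ≈ 3.4641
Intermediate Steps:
W(F) = -2 + F
√(m(20) + W(29)) = √((5 - 1*20) + (-2 + 29)) = √((5 - 20) + 27) = √(-15 + 27) = √12 = 2*√3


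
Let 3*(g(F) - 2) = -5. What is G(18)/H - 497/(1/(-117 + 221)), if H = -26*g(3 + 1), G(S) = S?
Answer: -671971/13 ≈ -51690.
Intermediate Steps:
g(F) = 1/3 (g(F) = 2 + (1/3)*(-5) = 2 - 5/3 = 1/3)
H = -26/3 (H = -26*1/3 = -26/3 ≈ -8.6667)
G(18)/H - 497/(1/(-117 + 221)) = 18/(-26/3) - 497/(1/(-117 + 221)) = 18*(-3/26) - 497/(1/104) = -27/13 - 497/1/104 = -27/13 - 497*104 = -27/13 - 51688 = -671971/13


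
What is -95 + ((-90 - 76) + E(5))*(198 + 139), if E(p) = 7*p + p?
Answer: -42557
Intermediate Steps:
E(p) = 8*p
-95 + ((-90 - 76) + E(5))*(198 + 139) = -95 + ((-90 - 76) + 8*5)*(198 + 139) = -95 + (-166 + 40)*337 = -95 - 126*337 = -95 - 42462 = -42557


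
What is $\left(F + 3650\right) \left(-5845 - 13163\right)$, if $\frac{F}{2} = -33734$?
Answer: $1213052544$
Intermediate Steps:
$F = -67468$ ($F = 2 \left(-33734\right) = -67468$)
$\left(F + 3650\right) \left(-5845 - 13163\right) = \left(-67468 + 3650\right) \left(-5845 - 13163\right) = \left(-63818\right) \left(-19008\right) = 1213052544$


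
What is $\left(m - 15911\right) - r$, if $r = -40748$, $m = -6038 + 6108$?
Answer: $24907$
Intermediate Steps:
$m = 70$
$\left(m - 15911\right) - r = \left(70 - 15911\right) - -40748 = -15841 + 40748 = 24907$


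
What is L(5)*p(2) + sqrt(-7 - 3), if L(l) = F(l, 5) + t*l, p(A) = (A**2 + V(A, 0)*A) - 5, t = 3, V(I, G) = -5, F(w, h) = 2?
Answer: -187 + I*sqrt(10) ≈ -187.0 + 3.1623*I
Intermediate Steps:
p(A) = -5 + A**2 - 5*A (p(A) = (A**2 - 5*A) - 5 = -5 + A**2 - 5*A)
L(l) = 2 + 3*l
L(5)*p(2) + sqrt(-7 - 3) = (2 + 3*5)*(-5 + 2**2 - 5*2) + sqrt(-7 - 3) = (2 + 15)*(-5 + 4 - 10) + sqrt(-10) = 17*(-11) + I*sqrt(10) = -187 + I*sqrt(10)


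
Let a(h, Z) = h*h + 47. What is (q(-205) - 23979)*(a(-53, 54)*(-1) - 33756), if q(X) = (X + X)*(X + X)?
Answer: -5276558052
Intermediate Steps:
a(h, Z) = 47 + h² (a(h, Z) = h² + 47 = 47 + h²)
q(X) = 4*X² (q(X) = (2*X)*(2*X) = 4*X²)
(q(-205) - 23979)*(a(-53, 54)*(-1) - 33756) = (4*(-205)² - 23979)*((47 + (-53)²)*(-1) - 33756) = (4*42025 - 23979)*((47 + 2809)*(-1) - 33756) = (168100 - 23979)*(2856*(-1) - 33756) = 144121*(-2856 - 33756) = 144121*(-36612) = -5276558052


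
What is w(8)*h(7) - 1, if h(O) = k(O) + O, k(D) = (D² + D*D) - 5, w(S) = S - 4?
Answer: 399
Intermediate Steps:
w(S) = -4 + S
k(D) = -5 + 2*D² (k(D) = (D² + D²) - 5 = 2*D² - 5 = -5 + 2*D²)
h(O) = -5 + O + 2*O² (h(O) = (-5 + 2*O²) + O = -5 + O + 2*O²)
w(8)*h(7) - 1 = (-4 + 8)*(-5 + 7 + 2*7²) - 1 = 4*(-5 + 7 + 2*49) - 1 = 4*(-5 + 7 + 98) - 1 = 4*100 - 1 = 400 - 1 = 399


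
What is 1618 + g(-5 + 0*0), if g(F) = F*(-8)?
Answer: 1658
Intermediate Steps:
g(F) = -8*F
1618 + g(-5 + 0*0) = 1618 - 8*(-5 + 0*0) = 1618 - 8*(-5 + 0) = 1618 - 8*(-5) = 1618 + 40 = 1658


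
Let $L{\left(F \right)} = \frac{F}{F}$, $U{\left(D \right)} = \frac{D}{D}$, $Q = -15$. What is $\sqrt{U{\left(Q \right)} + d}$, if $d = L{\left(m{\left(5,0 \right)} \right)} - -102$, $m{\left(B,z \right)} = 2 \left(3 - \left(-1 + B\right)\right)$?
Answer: $2 \sqrt{26} \approx 10.198$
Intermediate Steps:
$U{\left(D \right)} = 1$
$m{\left(B,z \right)} = 8 - 2 B$ ($m{\left(B,z \right)} = 2 \left(4 - B\right) = 8 - 2 B$)
$L{\left(F \right)} = 1$
$d = 103$ ($d = 1 - -102 = 1 + 102 = 103$)
$\sqrt{U{\left(Q \right)} + d} = \sqrt{1 + 103} = \sqrt{104} = 2 \sqrt{26}$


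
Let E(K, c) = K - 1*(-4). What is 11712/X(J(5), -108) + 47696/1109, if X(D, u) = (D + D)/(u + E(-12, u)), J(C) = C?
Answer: -753100784/5545 ≈ -1.3582e+5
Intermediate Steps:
E(K, c) = 4 + K (E(K, c) = K + 4 = 4 + K)
X(D, u) = 2*D/(-8 + u) (X(D, u) = (D + D)/(u + (4 - 12)) = (2*D)/(u - 8) = (2*D)/(-8 + u) = 2*D/(-8 + u))
11712/X(J(5), -108) + 47696/1109 = 11712/((2*5/(-8 - 108))) + 47696/1109 = 11712/((2*5/(-116))) + 47696*(1/1109) = 11712/((2*5*(-1/116))) + 47696/1109 = 11712/(-5/58) + 47696/1109 = 11712*(-58/5) + 47696/1109 = -679296/5 + 47696/1109 = -753100784/5545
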